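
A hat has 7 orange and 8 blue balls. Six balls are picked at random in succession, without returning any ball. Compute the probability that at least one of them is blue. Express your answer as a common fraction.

Use the complement: P(at least one blue) = 1 − P(no blue).
P(none) = C(7,6)/C(15,6) = 7/5005.
So P = 1 − 7/5005 = 714/715 ≈ 0.9986.

714/715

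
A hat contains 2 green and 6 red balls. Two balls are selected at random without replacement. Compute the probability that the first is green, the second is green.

1/28

Multiply the conditional probability of each draw in order, without replacement, so each draw removes one from its color and from the total.
P = (2/8) · (1/7) = 1/28 ≈ 0.0357.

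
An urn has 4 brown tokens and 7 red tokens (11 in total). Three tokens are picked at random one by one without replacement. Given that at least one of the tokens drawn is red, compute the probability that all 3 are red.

5/23

P(all 3 red) = C(7,3)/C(11,3) = 7/33; P(at least one red) = 1 − C(4,3)/C(11,3) = 161/165.
Since 'all 3 red' ⊆ 'at least one red', P(all 3 | at least one) = 7/33 / 161/165 = 5/23 ≈ 0.2174.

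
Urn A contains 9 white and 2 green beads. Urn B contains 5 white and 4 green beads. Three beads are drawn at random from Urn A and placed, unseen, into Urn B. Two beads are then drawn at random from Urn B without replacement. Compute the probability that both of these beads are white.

Condition on how many of the transferred beads are white (from Urn A: 9 white of 11; then Urn B has 12 total).
  1 white: C(9,1)C(2,2)/C(11,3) = 3/55; then P = C(6,2)/C(12,2) = 5/22
  2 white: C(9,2)C(2,1)/C(11,3) = 24/55; then P = C(7,2)/C(12,2) = 7/22
  3 white: C(9,3)C(2,0)/C(11,3) = 28/55; then P = C(8,2)/C(12,2) = 14/33
P(both white) = 1333/3630 ≈ 0.3672.

1333/3630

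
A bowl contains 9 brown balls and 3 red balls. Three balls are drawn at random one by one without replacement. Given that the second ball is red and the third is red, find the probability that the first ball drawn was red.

1/10

P(first=red and the second ball is red and the third is red) = (3/12)·(2/11)·(1/10) = 1/220.
P(E) = Σ over first color = 9/220 + 1/220 = 1/22.
By Bayes, P(first=red | E) = 1/220 / 1/22 = 1/10 ≈ 0.1000.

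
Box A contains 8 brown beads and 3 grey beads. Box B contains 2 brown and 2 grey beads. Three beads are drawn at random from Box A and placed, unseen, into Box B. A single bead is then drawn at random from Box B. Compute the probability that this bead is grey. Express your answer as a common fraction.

31/77

Condition on how many of the transferred beads are grey (from Box A: 3 grey of 11; then Box B has 7 total).
  0 grey: C(3,0)C(8,3)/C(11,3) = 56/165; then P = 2/7
  1 grey: C(3,1)C(8,2)/C(11,3) = 28/55; then P = 3/7
  2 grey: C(3,2)C(8,1)/C(11,3) = 8/55; then P = 4/7
  3 grey: C(3,3)C(8,0)/C(11,3) = 1/165; then P = 5/7
P(grey from Box B) = 31/77 ≈ 0.4026.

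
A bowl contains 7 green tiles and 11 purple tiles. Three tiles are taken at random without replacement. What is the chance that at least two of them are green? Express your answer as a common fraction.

Sum the hypergeometric tail for j = 2,…,3 green tiles.
Favorable = C(7,2)·C(11,1) + C(7,3)·C(11,0) = 266; total = C(18,3) = 816.
P = 266/816 = 133/408 ≈ 0.3260.

133/408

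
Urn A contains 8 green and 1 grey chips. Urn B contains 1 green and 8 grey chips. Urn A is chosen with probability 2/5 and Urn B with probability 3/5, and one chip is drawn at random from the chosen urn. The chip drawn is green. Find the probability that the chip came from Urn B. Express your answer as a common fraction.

P(green | Urn A) = 8/9; P(green | Urn B) = 1/9.
P(green) = 2/5·8/9 + 3/5·1/9 = 19/45.
By Bayes' rule, P(Urn B | green) = 1/15 / 19/45 = 3/19 ≈ 0.1579.

3/19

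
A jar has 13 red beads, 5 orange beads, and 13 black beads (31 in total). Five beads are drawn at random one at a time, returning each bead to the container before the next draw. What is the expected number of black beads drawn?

By linearity of expectation, E[X] = Σ P(draw i is black); each independent draw has P(black) = 13/31.
E[X] = 5 · 13/31 = 65/31 ≈ 2.0968.

65/31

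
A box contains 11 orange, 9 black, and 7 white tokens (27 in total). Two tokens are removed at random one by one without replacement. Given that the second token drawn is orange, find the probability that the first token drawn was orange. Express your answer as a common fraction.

P(first=orange and the second token drawn is orange) = (11/27)·(10/26) = 55/351.
P(the second token drawn is orange) = Σ over first color = 55/351 + 11/78 + 77/702 = 11/27.
By Bayes, P(first=orange | the second token drawn is orange) = 55/351 / 11/27 = 5/13 ≈ 0.3846.

5/13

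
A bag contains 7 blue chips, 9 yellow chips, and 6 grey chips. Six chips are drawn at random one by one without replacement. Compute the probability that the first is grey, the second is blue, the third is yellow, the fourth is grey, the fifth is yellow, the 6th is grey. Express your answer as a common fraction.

4/3553

Multiply the conditional probability of each draw in order, without replacement, so each draw removes one from its color and from the total.
P = (6/22) · (7/21) · (9/20) · (5/19) · (8/18) · (4/17) = 4/3553 ≈ 0.0011.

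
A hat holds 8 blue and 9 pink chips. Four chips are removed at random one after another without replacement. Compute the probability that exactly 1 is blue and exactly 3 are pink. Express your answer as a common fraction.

Unordered draws without replacement: count favorable combinations over C(17,4).
Favorable = C(8,1) · C(9,3) = 672; total = C(17,4) = 2380.
P = 672/2380 = 24/85 ≈ 0.2824.

24/85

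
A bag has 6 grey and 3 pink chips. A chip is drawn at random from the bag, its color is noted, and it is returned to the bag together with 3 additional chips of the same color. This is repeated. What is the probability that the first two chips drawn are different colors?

Either grey then pink, or pink then grey; after the first draw the total is 12.
P = (6/9)·(3/12) + (3/9)·(6/12) = 1/3 ≈ 0.3333.

1/3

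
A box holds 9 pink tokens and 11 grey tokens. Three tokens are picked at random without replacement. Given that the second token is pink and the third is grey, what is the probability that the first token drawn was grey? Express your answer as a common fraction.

5/9

P(first=grey and the second token is pink and the third is grey) = (11/20)·(9/19)·(10/18) = 11/76.
P(E) = Σ over first color = 11/95 + 11/76 = 99/380.
By Bayes, P(first=grey | E) = 11/76 / 99/380 = 5/9 ≈ 0.5556.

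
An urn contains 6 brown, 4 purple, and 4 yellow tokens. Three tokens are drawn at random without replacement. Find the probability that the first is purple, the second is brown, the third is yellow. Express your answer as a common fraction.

Multiply the conditional probability of each draw in order, without replacement, so each draw removes one from its color and from the total.
P = (4/14) · (6/13) · (4/12) = 4/91 ≈ 0.0440.

4/91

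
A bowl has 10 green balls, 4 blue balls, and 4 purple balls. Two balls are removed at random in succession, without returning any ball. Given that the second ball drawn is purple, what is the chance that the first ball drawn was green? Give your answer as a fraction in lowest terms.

10/17

P(first=green and the second ball drawn is purple) = (10/18)·(4/17) = 20/153.
P(the second ball drawn is purple) = Σ over first color = 20/153 + 8/153 + 2/51 = 2/9.
By Bayes, P(first=green | the second ball drawn is purple) = 20/153 / 2/9 = 10/17 ≈ 0.5882.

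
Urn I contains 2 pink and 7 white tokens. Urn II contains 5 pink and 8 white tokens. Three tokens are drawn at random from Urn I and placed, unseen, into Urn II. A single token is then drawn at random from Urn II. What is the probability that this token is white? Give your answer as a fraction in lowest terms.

Condition on how many of the transferred tokens are white (from Urn I: 7 white of 9; then Urn II has 16 total).
  1 white: C(7,1)C(2,2)/C(9,3) = 1/12; then P = 9/16
  2 white: C(7,2)C(2,1)/C(9,3) = 1/2; then P = 10/16
  3 white: C(7,3)C(2,0)/C(9,3) = 5/12; then P = 11/16
P(white from Urn II) = 31/48 ≈ 0.6458.

31/48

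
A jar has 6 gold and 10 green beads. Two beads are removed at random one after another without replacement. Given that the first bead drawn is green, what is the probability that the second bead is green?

3/5

After removing 1 green, the jar has 9 green out of 15 remaining.
P(second is green | given) = 9/15 = 3/5 ≈ 0.6000.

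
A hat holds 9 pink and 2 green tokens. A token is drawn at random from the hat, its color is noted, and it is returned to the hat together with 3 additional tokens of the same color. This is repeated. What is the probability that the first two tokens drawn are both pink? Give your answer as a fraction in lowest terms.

54/77

After a pink draw the hat holds 12 pink out of 14.
P = (9/11)·(12/14) = 54/77 ≈ 0.7013.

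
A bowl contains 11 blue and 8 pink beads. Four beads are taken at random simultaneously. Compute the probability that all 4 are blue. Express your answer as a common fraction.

Unordered draws without replacement: count favorable combinations over C(19,4).
Favorable = C(11,4) · C(8,0) = 330; total = C(19,4) = 3876.
P = 330/3876 = 55/646 ≈ 0.0851.

55/646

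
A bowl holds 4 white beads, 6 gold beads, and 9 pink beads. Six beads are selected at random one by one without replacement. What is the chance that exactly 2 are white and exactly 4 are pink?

Unordered draws without replacement: count favorable combinations over C(19,6).
Favorable = C(4,2) · C(6,0) · C(9,4) = 756; total = C(19,6) = 27132.
P = 756/27132 = 9/323 ≈ 0.0279.

9/323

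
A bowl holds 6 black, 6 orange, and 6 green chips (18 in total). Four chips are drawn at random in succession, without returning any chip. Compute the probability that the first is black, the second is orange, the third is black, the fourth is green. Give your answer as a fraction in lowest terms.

Multiply the conditional probability of each draw in order, without replacement, so each draw removes one from its color and from the total.
P = (6/18) · (6/17) · (5/16) · (6/15) = 1/68 ≈ 0.0147.

1/68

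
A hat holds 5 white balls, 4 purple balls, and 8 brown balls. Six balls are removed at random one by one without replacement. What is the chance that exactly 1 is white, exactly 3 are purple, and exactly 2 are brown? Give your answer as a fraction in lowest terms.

Unordered draws without replacement: count favorable combinations over C(17,6).
Favorable = C(5,1) · C(4,3) · C(8,2) = 560; total = C(17,6) = 12376.
P = 560/12376 = 10/221 ≈ 0.0452.

10/221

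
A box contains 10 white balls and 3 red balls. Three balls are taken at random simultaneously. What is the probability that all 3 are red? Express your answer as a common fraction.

Unordered draws without replacement: count favorable combinations over C(13,3).
Favorable = C(10,0) · C(3,3) = 1; total = C(13,3) = 286.
P = 1/286 = 1/286 ≈ 0.0035.

1/286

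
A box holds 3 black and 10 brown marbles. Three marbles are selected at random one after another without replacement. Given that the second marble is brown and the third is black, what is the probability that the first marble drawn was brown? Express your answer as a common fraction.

P(first=brown and the second marble is brown and the third is black) = (10/13)·(9/12)·(3/11) = 45/286.
P(E) = Σ over first color = 5/143 + 45/286 = 5/26.
By Bayes, P(first=brown | E) = 45/286 / 5/26 = 9/11 ≈ 0.8182.

9/11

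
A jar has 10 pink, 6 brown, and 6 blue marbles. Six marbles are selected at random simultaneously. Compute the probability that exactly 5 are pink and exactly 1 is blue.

Unordered draws without replacement: count favorable combinations over C(22,6).
Favorable = C(10,5) · C(6,0) · C(6,1) = 1512; total = C(22,6) = 74613.
P = 1512/74613 = 72/3553 ≈ 0.0203.

72/3553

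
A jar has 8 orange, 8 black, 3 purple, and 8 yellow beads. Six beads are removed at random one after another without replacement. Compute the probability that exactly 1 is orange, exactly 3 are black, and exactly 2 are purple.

Unordered draws without replacement: count favorable combinations over C(27,6).
Favorable = C(8,1) · C(8,3) · C(3,2) · C(8,0) = 1344; total = C(27,6) = 296010.
P = 1344/296010 = 224/49335 ≈ 0.0045.

224/49335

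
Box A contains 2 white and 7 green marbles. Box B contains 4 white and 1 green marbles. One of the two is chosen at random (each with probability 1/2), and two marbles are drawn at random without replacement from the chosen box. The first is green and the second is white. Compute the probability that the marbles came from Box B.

36/71

P(E | Box A) = 7/36; P(E | Box B) = 1/5.
P(E) = 1/2·7/36 + 1/2·1/5 = 71/360.
By Bayes' rule, P(Box B | E) = 1/10 / 71/360 = 36/71 ≈ 0.5070.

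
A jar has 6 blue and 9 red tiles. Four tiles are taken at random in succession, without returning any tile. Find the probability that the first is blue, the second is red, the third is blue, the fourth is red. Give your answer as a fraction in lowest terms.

6/91

Multiply the conditional probability of each draw in order, without replacement, so each draw removes one from its color and from the total.
P = (6/15) · (9/14) · (5/13) · (8/12) = 6/91 ≈ 0.0659.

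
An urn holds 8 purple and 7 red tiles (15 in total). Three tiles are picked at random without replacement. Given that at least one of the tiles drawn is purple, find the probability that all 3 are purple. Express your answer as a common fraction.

2/15

P(all 3 purple) = C(8,3)/C(15,3) = 8/65; P(at least one purple) = 1 − C(7,3)/C(15,3) = 12/13.
Since 'all 3 purple' ⊆ 'at least one purple', P(all 3 | at least one) = 8/65 / 12/13 = 2/15 ≈ 0.1333.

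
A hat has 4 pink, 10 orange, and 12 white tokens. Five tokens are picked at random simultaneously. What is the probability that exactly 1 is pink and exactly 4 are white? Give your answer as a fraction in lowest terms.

9/299

Unordered draws without replacement: count favorable combinations over C(26,5).
Favorable = C(4,1) · C(10,0) · C(12,4) = 1980; total = C(26,5) = 65780.
P = 1980/65780 = 9/299 ≈ 0.0301.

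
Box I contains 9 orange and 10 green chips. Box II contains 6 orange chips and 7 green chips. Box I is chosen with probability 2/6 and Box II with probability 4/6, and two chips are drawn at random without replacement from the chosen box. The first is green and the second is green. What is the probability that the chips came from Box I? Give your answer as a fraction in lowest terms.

P(E | Box I) = 5/19; P(E | Box II) = 7/26.
P(E) = 1/3·5/19 + 2/3·7/26 = 66/247.
By Bayes' rule, P(Box I | E) = 5/57 / 66/247 = 65/198 ≈ 0.3283.

65/198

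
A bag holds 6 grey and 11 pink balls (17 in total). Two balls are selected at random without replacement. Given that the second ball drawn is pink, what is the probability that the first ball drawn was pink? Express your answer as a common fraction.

5/8

P(first=pink and the second ball drawn is pink) = (11/17)·(10/16) = 55/136.
P(the second ball drawn is pink) = Σ over first color = 33/136 + 55/136 = 11/17.
By Bayes, P(first=pink | the second ball drawn is pink) = 55/136 / 11/17 = 5/8 ≈ 0.6250.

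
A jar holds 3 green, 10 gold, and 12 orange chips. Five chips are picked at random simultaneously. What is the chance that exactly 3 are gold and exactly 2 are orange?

24/161

Unordered draws without replacement: count favorable combinations over C(25,5).
Favorable = C(3,0) · C(10,3) · C(12,2) = 7920; total = C(25,5) = 53130.
P = 7920/53130 = 24/161 ≈ 0.1491.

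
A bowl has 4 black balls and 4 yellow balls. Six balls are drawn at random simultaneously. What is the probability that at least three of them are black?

11/14

Sum the hypergeometric tail for j = 3,…,4 black balls.
Favorable = C(4,3)·C(4,3) + C(4,4)·C(4,2) = 22; total = C(8,6) = 28.
P = 22/28 = 11/14 ≈ 0.7857.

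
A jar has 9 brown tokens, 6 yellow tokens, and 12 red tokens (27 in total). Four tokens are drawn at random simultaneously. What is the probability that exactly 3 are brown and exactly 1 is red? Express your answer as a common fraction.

56/975

Unordered draws without replacement: count favorable combinations over C(27,4).
Favorable = C(9,3) · C(6,0) · C(12,1) = 1008; total = C(27,4) = 17550.
P = 1008/17550 = 56/975 ≈ 0.0574.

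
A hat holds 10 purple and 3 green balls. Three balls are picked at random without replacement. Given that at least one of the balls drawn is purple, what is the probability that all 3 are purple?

8/19

P(all 3 purple) = C(10,3)/C(13,3) = 60/143; P(at least one purple) = 1 − C(3,3)/C(13,3) = 285/286.
Since 'all 3 purple' ⊆ 'at least one purple', P(all 3 | at least one) = 60/143 / 285/286 = 8/19 ≈ 0.4211.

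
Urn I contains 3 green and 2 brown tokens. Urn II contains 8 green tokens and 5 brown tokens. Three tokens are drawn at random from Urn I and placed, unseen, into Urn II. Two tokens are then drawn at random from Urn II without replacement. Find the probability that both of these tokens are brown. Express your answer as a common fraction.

163/1200

Condition on how many of the transferred tokens are brown (from Urn I: 2 brown of 5; then Urn II has 16 total).
  0 brown: C(2,0)C(3,3)/C(5,3) = 1/10; then P = C(5,2)/C(16,2) = 1/12
  1 brown: C(2,1)C(3,2)/C(5,3) = 3/5; then P = C(6,2)/C(16,2) = 1/8
  2 brown: C(2,2)C(3,1)/C(5,3) = 3/10; then P = C(7,2)/C(16,2) = 7/40
P(both brown) = 163/1200 ≈ 0.1358.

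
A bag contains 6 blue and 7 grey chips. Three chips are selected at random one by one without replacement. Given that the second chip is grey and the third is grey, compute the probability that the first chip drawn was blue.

6/11

P(first=blue and the second chip is grey and the third is grey) = (6/13)·(7/12)·(6/11) = 21/143.
P(E) = Σ over first color = 21/143 + 35/286 = 7/26.
By Bayes, P(first=blue | E) = 21/143 / 7/26 = 6/11 ≈ 0.5455.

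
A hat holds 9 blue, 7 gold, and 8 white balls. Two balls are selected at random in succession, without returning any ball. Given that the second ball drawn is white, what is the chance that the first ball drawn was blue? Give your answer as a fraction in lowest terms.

P(first=blue and the second ball drawn is white) = (9/24)·(8/23) = 3/23.
P(the second ball drawn is white) = Σ over first color = 3/23 + 7/69 + 7/69 = 1/3.
By Bayes, P(first=blue | the second ball drawn is white) = 3/23 / 1/3 = 9/23 ≈ 0.3913.

9/23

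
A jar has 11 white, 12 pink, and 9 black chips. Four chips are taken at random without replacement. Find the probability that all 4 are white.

33/3596

Unordered draws without replacement: count favorable combinations over C(32,4).
Favorable = C(11,4) · C(12,0) · C(9,0) = 330; total = C(32,4) = 35960.
P = 330/35960 = 33/3596 ≈ 0.0092.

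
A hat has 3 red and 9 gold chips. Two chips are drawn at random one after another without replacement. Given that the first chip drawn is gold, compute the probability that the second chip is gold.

After removing 1 gold, the hat has 8 gold out of 11 remaining.
P(second is gold | given) = 8/11 ≈ 0.7273.

8/11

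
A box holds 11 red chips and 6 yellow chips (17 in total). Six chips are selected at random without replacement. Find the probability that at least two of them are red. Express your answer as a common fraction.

12309/12376

Sum the hypergeometric tail for j = 2,…,6 red chips.
Favorable = C(11,2)·C(6,4) + C(11,3)·C(6,3) + C(11,4)·C(6,2) + C(11,5)·C(6,1) + C(11,6)·C(6,0) = 12309; total = C(17,6) = 12376.
P = 12309/12376 = 12309/12376 ≈ 0.9946.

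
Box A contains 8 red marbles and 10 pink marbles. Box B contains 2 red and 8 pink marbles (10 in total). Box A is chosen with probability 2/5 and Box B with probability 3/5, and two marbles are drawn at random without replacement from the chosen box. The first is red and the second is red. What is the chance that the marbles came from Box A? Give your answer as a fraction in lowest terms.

P(E | Box A) = 28/153; P(E | Box B) = 1/45.
P(E) = 2/5·28/153 + 3/5·1/45 = 331/3825.
By Bayes' rule, P(Box A | E) = 56/765 / 331/3825 = 280/331 ≈ 0.8459.

280/331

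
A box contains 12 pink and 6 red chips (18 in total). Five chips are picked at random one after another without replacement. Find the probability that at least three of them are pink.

Sum the hypergeometric tail for j = 3,…,5 pink chips.
Favorable = C(12,3)·C(6,2) + C(12,4)·C(6,1) + C(12,5)·C(6,0) = 7062; total = C(18,5) = 8568.
P = 7062/8568 = 1177/1428 ≈ 0.8242.

1177/1428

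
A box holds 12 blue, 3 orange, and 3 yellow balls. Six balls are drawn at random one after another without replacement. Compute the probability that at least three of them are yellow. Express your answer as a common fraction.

5/204

Sum the hypergeometric tail for j = 3,…,3 yellow balls.
Favorable = C(3,3)·C(15,3) = 455; total = C(18,6) = 18564.
P = 455/18564 = 5/204 ≈ 0.0245.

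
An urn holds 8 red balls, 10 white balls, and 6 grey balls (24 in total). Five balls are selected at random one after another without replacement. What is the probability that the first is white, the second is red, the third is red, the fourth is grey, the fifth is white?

3/506

Multiply the conditional probability of each draw in order, without replacement, so each draw removes one from its color and from the total.
P = (10/24) · (8/23) · (7/22) · (6/21) · (9/20) = 3/506 ≈ 0.0059.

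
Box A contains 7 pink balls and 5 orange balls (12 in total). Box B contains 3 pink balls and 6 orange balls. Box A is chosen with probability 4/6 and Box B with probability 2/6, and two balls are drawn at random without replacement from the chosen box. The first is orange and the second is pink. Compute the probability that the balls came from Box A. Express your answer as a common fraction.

P(E | Box A) = 35/132; P(E | Box B) = 1/4.
P(E) = 2/3·35/132 + 1/3·1/4 = 103/396.
By Bayes' rule, P(Box A | E) = 35/198 / 103/396 = 70/103 ≈ 0.6796.

70/103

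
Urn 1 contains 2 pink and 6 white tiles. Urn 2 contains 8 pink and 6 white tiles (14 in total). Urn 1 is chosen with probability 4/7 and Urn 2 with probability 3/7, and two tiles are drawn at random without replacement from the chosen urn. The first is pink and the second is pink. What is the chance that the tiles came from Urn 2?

84/97

P(E | Urn 1) = 1/28; P(E | Urn 2) = 4/13.
P(E) = 4/7·1/28 + 3/7·4/13 = 97/637.
By Bayes' rule, P(Urn 2 | E) = 12/91 / 97/637 = 84/97 ≈ 0.8660.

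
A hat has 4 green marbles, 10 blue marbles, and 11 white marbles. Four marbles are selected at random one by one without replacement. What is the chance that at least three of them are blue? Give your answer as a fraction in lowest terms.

201/1265

Sum the hypergeometric tail for j = 3,…,4 blue marbles.
Favorable = C(10,3)·C(15,1) + C(10,4)·C(15,0) = 2010; total = C(25,4) = 12650.
P = 2010/12650 = 201/1265 ≈ 0.1589.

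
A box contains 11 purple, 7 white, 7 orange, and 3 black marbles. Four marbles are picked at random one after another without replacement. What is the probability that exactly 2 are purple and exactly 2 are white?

Unordered draws without replacement: count favorable combinations over C(28,4).
Favorable = C(11,2) · C(7,2) · C(7,0) · C(3,0) = 1155; total = C(28,4) = 20475.
P = 1155/20475 = 11/195 ≈ 0.0564.

11/195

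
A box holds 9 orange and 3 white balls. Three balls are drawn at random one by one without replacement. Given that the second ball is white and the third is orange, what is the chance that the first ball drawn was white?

P(first=white and the second ball is white and the third is orange) = (3/12)·(2/11)·(9/10) = 9/220.
P(E) = Σ over first color = 9/55 + 9/220 = 9/44.
By Bayes, P(first=white | E) = 9/220 / 9/44 = 1/5 ≈ 0.2000.

1/5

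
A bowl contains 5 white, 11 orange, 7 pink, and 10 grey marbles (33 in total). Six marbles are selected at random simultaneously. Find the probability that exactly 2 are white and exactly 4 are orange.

75/25172

Unordered draws without replacement: count favorable combinations over C(33,6).
Favorable = C(5,2) · C(11,4) · C(7,0) · C(10,0) = 3300; total = C(33,6) = 1107568.
P = 3300/1107568 = 75/25172 ≈ 0.0030.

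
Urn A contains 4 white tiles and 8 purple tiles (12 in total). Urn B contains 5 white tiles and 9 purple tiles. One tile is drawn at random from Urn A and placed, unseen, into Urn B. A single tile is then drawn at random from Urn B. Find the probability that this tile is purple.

Condition on how many of the transferred tiles are purple (from Urn A: 8 purple of 12; then Urn B has 15 total).
  0 purple: C(8,0)C(4,1)/C(12,1) = 1/3; then P = 9/15
  1 purple: C(8,1)C(4,0)/C(12,1) = 2/3; then P = 10/15
P(purple from Urn B) = 29/45 ≈ 0.6444.

29/45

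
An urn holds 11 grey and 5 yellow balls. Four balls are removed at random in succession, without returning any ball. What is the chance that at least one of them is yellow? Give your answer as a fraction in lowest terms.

149/182

Use the complement: P(at least one yellow) = 1 − P(no yellow).
P(none) = C(11,4)/C(16,4) = 330/1820.
So P = 1 − 330/1820 = 149/182 ≈ 0.8187.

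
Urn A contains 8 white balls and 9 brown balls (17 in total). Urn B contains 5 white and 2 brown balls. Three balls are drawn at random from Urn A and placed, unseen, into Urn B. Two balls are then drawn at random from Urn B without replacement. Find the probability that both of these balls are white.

Condition on how many of the transferred balls are white (from Urn A: 8 white of 17; then Urn B has 10 total).
  0 white: C(8,0)C(9,3)/C(17,3) = 21/170; then P = C(5,2)/C(10,2) = 2/9
  1 white: C(8,1)C(9,2)/C(17,3) = 36/85; then P = C(6,2)/C(10,2) = 1/3
  2 white: C(8,2)C(9,1)/C(17,3) = 63/170; then P = C(7,2)/C(10,2) = 7/15
  3 white: C(8,3)C(9,0)/C(17,3) = 7/85; then P = C(8,2)/C(10,2) = 28/45
P(both white) = 601/1530 ≈ 0.3928.

601/1530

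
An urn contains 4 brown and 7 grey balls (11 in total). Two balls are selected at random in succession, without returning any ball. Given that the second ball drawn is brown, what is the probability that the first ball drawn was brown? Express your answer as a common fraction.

3/10

P(first=brown and the second ball drawn is brown) = (4/11)·(3/10) = 6/55.
P(the second ball drawn is brown) = Σ over first color = 6/55 + 14/55 = 4/11.
By Bayes, P(first=brown | the second ball drawn is brown) = 6/55 / 4/11 = 3/10 ≈ 0.3000.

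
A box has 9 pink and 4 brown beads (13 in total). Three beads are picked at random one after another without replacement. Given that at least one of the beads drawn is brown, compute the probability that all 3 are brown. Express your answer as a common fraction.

P(all 3 brown) = C(4,3)/C(13,3) = 2/143; P(at least one brown) = 1 − C(9,3)/C(13,3) = 101/143.
Since 'all 3 brown' ⊆ 'at least one brown', P(all 3 | at least one) = 2/143 / 101/143 = 2/101 ≈ 0.0198.

2/101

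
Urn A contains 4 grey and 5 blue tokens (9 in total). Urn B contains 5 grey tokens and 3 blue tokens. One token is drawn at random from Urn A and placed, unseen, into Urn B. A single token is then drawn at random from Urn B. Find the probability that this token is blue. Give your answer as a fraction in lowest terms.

32/81

Condition on how many of the transferred tokens are blue (from Urn A: 5 blue of 9; then Urn B has 9 total).
  0 blue: C(5,0)C(4,1)/C(9,1) = 4/9; then P = 3/9
  1 blue: C(5,1)C(4,0)/C(9,1) = 5/9; then P = 4/9
P(blue from Urn B) = 32/81 ≈ 0.3951.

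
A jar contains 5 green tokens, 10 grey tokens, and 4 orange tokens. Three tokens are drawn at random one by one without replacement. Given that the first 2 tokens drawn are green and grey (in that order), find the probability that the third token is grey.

After removing 1 green, 1 grey, the jar has 9 grey out of 17 remaining.
P(third is grey | given) = 9/17 ≈ 0.5294.

9/17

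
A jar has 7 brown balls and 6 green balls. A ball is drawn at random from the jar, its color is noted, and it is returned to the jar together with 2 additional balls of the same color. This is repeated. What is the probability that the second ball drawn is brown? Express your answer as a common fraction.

Condition on the first draw. If first is brown (prob 7/13), second-brown has prob (9)/(15); if not (prob 6/13), it has prob 7/(15).
P = (7/13)·(9/15) + (6/13)·(7/15) = 7/13 ≈ 0.5385.

7/13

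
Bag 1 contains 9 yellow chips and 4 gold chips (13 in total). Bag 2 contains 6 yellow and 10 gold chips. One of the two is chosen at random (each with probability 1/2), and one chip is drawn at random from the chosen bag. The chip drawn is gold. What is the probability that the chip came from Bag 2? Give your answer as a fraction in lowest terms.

65/97

P(gold | Bag 1) = 4/13; P(gold | Bag 2) = 5/8.
P(gold) = 1/2·4/13 + 1/2·5/8 = 97/208.
By Bayes' rule, P(Bag 2 | gold) = 5/16 / 97/208 = 65/97 ≈ 0.6701.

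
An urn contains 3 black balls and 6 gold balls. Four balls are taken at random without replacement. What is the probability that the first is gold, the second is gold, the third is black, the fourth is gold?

5/42

Multiply the conditional probability of each draw in order, without replacement, so each draw removes one from its color and from the total.
P = (6/9) · (5/8) · (3/7) · (4/6) = 5/42 ≈ 0.1190.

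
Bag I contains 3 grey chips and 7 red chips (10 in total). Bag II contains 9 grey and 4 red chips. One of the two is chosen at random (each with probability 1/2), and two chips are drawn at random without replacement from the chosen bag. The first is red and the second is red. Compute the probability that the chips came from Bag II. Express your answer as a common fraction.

P(E | Bag I) = 7/15; P(E | Bag II) = 1/13.
P(E) = 1/2·7/15 + 1/2·1/13 = 53/195.
By Bayes' rule, P(Bag II | E) = 1/26 / 53/195 = 15/106 ≈ 0.1415.

15/106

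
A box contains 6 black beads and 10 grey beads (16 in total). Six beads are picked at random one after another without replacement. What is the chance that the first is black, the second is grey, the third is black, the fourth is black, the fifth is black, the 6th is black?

Multiply the conditional probability of each draw in order, without replacement, so each draw removes one from its color and from the total.
P = (6/16) · (10/15) · (5/14) · (4/13) · (3/12) · (2/11) = 5/4004 ≈ 0.0012.

5/4004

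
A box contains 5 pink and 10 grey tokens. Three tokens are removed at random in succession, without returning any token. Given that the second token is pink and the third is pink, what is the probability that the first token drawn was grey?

10/13

P(first=grey and the second token is pink and the third is pink) = (10/15)·(5/14)·(4/13) = 20/273.
P(E) = Σ over first color = 2/91 + 20/273 = 2/21.
By Bayes, P(first=grey | E) = 20/273 / 2/21 = 10/13 ≈ 0.7692.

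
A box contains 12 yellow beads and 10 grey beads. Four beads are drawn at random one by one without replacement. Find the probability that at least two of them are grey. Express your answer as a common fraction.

12/19

Sum the hypergeometric tail for j = 2,…,4 grey beads.
Favorable = C(10,2)·C(12,2) + C(10,3)·C(12,1) + C(10,4)·C(12,0) = 4620; total = C(22,4) = 7315.
P = 4620/7315 = 12/19 ≈ 0.6316.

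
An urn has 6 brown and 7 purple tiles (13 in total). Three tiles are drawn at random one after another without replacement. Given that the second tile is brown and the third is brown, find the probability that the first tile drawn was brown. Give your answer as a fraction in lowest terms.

P(first=brown and the second tile is brown and the third is brown) = (6/13)·(5/12)·(4/11) = 10/143.
P(E) = Σ over first color = 10/143 + 35/286 = 5/26.
By Bayes, P(first=brown | E) = 10/143 / 5/26 = 4/11 ≈ 0.3636.

4/11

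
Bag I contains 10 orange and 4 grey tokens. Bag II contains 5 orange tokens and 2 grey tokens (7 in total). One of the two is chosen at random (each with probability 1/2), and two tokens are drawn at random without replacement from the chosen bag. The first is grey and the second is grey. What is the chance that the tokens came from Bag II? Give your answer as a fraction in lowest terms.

P(E | Bag I) = 6/91; P(E | Bag II) = 1/21.
P(E) = 1/2·6/91 + 1/2·1/21 = 31/546.
By Bayes' rule, P(Bag II | E) = 1/42 / 31/546 = 13/31 ≈ 0.4194.

13/31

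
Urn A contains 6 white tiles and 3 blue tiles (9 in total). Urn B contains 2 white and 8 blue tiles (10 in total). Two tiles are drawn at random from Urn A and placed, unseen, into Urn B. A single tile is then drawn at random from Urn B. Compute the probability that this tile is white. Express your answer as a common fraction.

Condition on how many of the transferred tiles are white (from Urn A: 6 white of 9; then Urn B has 12 total).
  0 white: C(6,0)C(3,2)/C(9,2) = 1/12; then P = 2/12
  1 white: C(6,1)C(3,1)/C(9,2) = 1/2; then P = 3/12
  2 white: C(6,2)C(3,0)/C(9,2) = 5/12; then P = 4/12
P(white from Urn B) = 5/18 ≈ 0.2778.

5/18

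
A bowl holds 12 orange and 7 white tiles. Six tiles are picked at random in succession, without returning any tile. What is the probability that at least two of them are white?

246/323

Sum the hypergeometric tail for j = 2,…,6 white tiles.
Favorable = C(7,2)·C(12,4) + C(7,3)·C(12,3) + C(7,4)·C(12,2) + C(7,5)·C(12,1) + C(7,6)·C(12,0) = 20664; total = C(19,6) = 27132.
P = 20664/27132 = 246/323 ≈ 0.7616.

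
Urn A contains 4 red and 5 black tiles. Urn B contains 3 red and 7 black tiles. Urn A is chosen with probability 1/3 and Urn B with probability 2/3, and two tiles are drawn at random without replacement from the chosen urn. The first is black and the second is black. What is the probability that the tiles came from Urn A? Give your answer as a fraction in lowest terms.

P(E | Urn A) = 5/18; P(E | Urn B) = 7/15.
P(E) = 1/3·5/18 + 2/3·7/15 = 109/270.
By Bayes' rule, P(Urn A | E) = 5/54 / 109/270 = 25/109 ≈ 0.2294.

25/109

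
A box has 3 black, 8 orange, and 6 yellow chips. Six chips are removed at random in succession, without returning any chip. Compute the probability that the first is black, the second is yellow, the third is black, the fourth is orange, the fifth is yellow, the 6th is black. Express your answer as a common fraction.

1/6188

Multiply the conditional probability of each draw in order, without replacement, so each draw removes one from its color and from the total.
P = (3/17) · (6/16) · (2/15) · (8/14) · (5/13) · (1/12) = 1/6188 ≈ 0.0002.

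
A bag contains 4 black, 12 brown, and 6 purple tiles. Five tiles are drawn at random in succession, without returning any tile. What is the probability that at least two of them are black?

307/1463

Sum the hypergeometric tail for j = 2,…,4 black tiles.
Favorable = C(4,2)·C(18,3) + C(4,3)·C(18,2) + C(4,4)·C(18,1) = 5526; total = C(22,5) = 26334.
P = 5526/26334 = 307/1463 ≈ 0.2098.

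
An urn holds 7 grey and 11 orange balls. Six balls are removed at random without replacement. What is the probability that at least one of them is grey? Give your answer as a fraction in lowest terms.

431/442

Use the complement: P(at least one grey) = 1 − P(no grey).
P(none) = C(11,6)/C(18,6) = 462/18564.
So P = 1 − 462/18564 = 431/442 ≈ 0.9751.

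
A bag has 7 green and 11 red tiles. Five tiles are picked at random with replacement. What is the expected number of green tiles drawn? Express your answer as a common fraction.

By linearity of expectation, E[X] = Σ P(draw i is green); each independent draw has P(green) = 7/18.
E[X] = 5 · 7/18 = 35/18 ≈ 1.9444.

35/18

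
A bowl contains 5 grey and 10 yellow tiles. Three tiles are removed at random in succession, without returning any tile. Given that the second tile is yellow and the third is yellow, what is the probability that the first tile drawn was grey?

5/13

P(first=grey and the second tile is yellow and the third is yellow) = (5/15)·(10/14)·(9/13) = 15/91.
P(E) = Σ over first color = 15/91 + 24/91 = 3/7.
By Bayes, P(first=grey | E) = 15/91 / 3/7 = 5/13 ≈ 0.3846.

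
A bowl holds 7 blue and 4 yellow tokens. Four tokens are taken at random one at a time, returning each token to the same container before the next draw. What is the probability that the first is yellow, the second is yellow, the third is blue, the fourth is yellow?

Multiply the conditional probability of each draw in order, with replacement (the composition resets each draw).
P = (4/11) · (4/11) · (7/11) · (4/11) = 448/14641 ≈ 0.0306.

448/14641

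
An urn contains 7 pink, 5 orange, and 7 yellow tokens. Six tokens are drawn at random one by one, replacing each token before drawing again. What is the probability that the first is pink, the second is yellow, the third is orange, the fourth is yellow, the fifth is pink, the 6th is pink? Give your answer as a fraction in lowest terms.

Multiply the conditional probability of each draw in order, with replacement (the composition resets each draw).
P = (7/19) · (7/19) · (5/19) · (7/19) · (7/19) · (7/19) = 84035/47045881 ≈ 0.0018.

84035/47045881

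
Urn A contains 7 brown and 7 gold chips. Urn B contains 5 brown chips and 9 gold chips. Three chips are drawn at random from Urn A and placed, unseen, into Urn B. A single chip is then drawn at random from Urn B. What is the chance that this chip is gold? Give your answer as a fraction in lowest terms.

Condition on how many of the transferred chips are gold (from Urn A: 7 gold of 14; then Urn B has 17 total).
  0 gold: C(7,0)C(7,3)/C(14,3) = 5/52; then P = 9/17
  1 gold: C(7,1)C(7,2)/C(14,3) = 21/52; then P = 10/17
  2 gold: C(7,2)C(7,1)/C(14,3) = 21/52; then P = 11/17
  3 gold: C(7,3)C(7,0)/C(14,3) = 5/52; then P = 12/17
P(gold from Urn B) = 21/34 ≈ 0.6176.

21/34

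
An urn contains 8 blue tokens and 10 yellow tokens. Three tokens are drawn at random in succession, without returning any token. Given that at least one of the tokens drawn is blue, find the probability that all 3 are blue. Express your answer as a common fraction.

7/87

P(all 3 blue) = C(8,3)/C(18,3) = 7/102; P(at least one blue) = 1 − C(10,3)/C(18,3) = 29/34.
Since 'all 3 blue' ⊆ 'at least one blue', P(all 3 | at least one) = 7/102 / 29/34 = 7/87 ≈ 0.0805.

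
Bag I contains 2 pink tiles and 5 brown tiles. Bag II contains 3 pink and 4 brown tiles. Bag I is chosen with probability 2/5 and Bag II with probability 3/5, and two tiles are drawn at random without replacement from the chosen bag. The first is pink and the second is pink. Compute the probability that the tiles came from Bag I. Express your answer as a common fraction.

2/11

P(E | Bag I) = 1/21; P(E | Bag II) = 1/7.
P(E) = 2/5·1/21 + 3/5·1/7 = 11/105.
By Bayes' rule, P(Bag I | E) = 2/105 / 11/105 = 2/11 ≈ 0.1818.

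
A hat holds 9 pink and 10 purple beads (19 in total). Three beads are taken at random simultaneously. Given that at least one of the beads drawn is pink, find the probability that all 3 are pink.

P(all 3 pink) = C(9,3)/C(19,3) = 28/323; P(at least one pink) = 1 − C(10,3)/C(19,3) = 283/323.
Since 'all 3 pink' ⊆ 'at least one pink', P(all 3 | at least one) = 28/323 / 283/323 = 28/283 ≈ 0.0989.

28/283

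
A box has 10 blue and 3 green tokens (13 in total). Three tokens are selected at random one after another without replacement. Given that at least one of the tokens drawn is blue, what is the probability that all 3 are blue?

8/19

P(all 3 blue) = C(10,3)/C(13,3) = 60/143; P(at least one blue) = 1 − C(3,3)/C(13,3) = 285/286.
Since 'all 3 blue' ⊆ 'at least one blue', P(all 3 | at least one) = 60/143 / 285/286 = 8/19 ≈ 0.4211.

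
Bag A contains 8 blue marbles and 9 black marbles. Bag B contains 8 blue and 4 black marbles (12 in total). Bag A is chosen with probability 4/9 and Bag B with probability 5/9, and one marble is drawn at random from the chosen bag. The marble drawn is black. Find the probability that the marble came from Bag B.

85/193

P(black | Bag A) = 9/17; P(black | Bag B) = 1/3.
P(black) = 4/9·9/17 + 5/9·1/3 = 193/459.
By Bayes' rule, P(Bag B | black) = 5/27 / 193/459 = 85/193 ≈ 0.4404.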